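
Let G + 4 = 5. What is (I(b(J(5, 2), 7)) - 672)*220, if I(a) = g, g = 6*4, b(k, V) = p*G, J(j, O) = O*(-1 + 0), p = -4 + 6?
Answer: -142560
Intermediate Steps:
p = 2
G = 1 (G = -4 + 5 = 1)
J(j, O) = -O (J(j, O) = O*(-1) = -O)
b(k, V) = 2 (b(k, V) = 2*1 = 2)
g = 24
I(a) = 24
(I(b(J(5, 2), 7)) - 672)*220 = (24 - 672)*220 = -648*220 = -142560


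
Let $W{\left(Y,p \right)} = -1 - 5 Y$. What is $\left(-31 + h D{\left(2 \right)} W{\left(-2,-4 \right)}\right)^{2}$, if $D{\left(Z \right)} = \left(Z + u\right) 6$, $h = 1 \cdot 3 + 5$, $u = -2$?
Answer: $961$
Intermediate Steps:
$h = 8$ ($h = 3 + 5 = 8$)
$D{\left(Z \right)} = -12 + 6 Z$ ($D{\left(Z \right)} = \left(Z - 2\right) 6 = \left(-2 + Z\right) 6 = -12 + 6 Z$)
$\left(-31 + h D{\left(2 \right)} W{\left(-2,-4 \right)}\right)^{2} = \left(-31 + 8 \left(-12 + 6 \cdot 2\right) \left(-1 - -10\right)\right)^{2} = \left(-31 + 8 \left(-12 + 12\right) \left(-1 + 10\right)\right)^{2} = \left(-31 + 8 \cdot 0 \cdot 9\right)^{2} = \left(-31 + 0 \cdot 9\right)^{2} = \left(-31 + 0\right)^{2} = \left(-31\right)^{2} = 961$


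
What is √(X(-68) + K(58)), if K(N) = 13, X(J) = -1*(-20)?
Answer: √33 ≈ 5.7446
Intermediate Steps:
X(J) = 20
√(X(-68) + K(58)) = √(20 + 13) = √33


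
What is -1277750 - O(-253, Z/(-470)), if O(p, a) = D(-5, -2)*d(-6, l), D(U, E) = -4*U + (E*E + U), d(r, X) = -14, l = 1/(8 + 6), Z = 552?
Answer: -1277484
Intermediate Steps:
l = 1/14 ≈ 0.071429
D(U, E) = E² - 3*U (D(U, E) = -4*U + (E² + U) = -4*U + (U + E²) = E² - 3*U)
O(p, a) = -266 (O(p, a) = ((-2)² - 3*(-5))*(-14) = (4 + 15)*(-14) = 19*(-14) = -266)
-1277750 - O(-253, Z/(-470)) = -1277750 - 1*(-266) = -1277750 + 266 = -1277484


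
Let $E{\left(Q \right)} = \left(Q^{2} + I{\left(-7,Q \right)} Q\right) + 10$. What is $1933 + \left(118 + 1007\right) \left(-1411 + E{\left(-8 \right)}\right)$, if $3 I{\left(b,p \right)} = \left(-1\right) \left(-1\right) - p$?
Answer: $-1529192$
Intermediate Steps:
$I{\left(b,p \right)} = \frac{1}{3} - \frac{p}{3}$ ($I{\left(b,p \right)} = \frac{\left(-1\right) \left(-1\right) - p}{3} = \frac{1 - p}{3} = \frac{1}{3} - \frac{p}{3}$)
$E{\left(Q \right)} = 10 + Q^{2} + Q \left(\frac{1}{3} - \frac{Q}{3}\right)$ ($E{\left(Q \right)} = \left(Q^{2} + \left(\frac{1}{3} - \frac{Q}{3}\right) Q\right) + 10 = \left(Q^{2} + Q \left(\frac{1}{3} - \frac{Q}{3}\right)\right) + 10 = 10 + Q^{2} + Q \left(\frac{1}{3} - \frac{Q}{3}\right)$)
$1933 + \left(118 + 1007\right) \left(-1411 + E{\left(-8 \right)}\right) = 1933 + \left(118 + 1007\right) \left(-1411 + \left(10 + \frac{1}{3} \left(-8\right) + \frac{2 \left(-8\right)^{2}}{3}\right)\right) = 1933 + 1125 \left(-1411 + \left(10 - \frac{8}{3} + \frac{2}{3} \cdot 64\right)\right) = 1933 + 1125 \left(-1411 + \left(10 - \frac{8}{3} + \frac{128}{3}\right)\right) = 1933 + 1125 \left(-1411 + 50\right) = 1933 + 1125 \left(-1361\right) = 1933 - 1531125 = -1529192$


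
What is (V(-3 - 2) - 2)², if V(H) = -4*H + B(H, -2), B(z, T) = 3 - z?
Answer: 676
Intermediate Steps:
V(H) = 3 - 5*H (V(H) = -4*H + (3 - H) = 3 - 5*H)
(V(-3 - 2) - 2)² = ((3 - 5*(-3 - 2)) - 2)² = ((3 - 5*(-5)) - 2)² = ((3 + 25) - 2)² = (28 - 2)² = 26² = 676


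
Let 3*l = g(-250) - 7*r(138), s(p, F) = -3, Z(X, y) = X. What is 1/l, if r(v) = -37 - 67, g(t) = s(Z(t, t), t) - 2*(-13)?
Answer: 3/751 ≈ 0.0039947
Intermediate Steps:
g(t) = 23 (g(t) = -3 - 2*(-13) = -3 + 26 = 23)
r(v) = -104
l = 751/3 (l = (23 - 7*(-104))/3 = (23 - 1*(-728))/3 = (23 + 728)/3 = (⅓)*751 = 751/3 ≈ 250.33)
1/l = 1/(751/3) = 3/751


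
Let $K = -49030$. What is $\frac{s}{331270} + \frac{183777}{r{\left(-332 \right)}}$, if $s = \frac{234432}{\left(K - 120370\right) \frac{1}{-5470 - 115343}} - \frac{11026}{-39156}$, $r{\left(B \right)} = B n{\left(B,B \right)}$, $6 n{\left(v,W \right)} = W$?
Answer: $\frac{23475705299891119}{2233966318467000} \approx 10.509$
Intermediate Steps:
$n{\left(v,W \right)} = \frac{W}{6}$
$r{\left(B \right)} = \frac{B^{2}}{6}$ ($r{\left(B \right)} = B \frac{B}{6} = \frac{B^{2}}{6}$)
$s = \frac{81832575473}{489450}$ ($s = \frac{234432}{\left(-49030 - 120370\right) \frac{1}{-5470 - 115343}} - \frac{11026}{-39156} = \frac{234432}{\left(-169400\right) \frac{1}{-120813}} - - \frac{5513}{19578} = \frac{234432}{\left(-169400\right) \left(- \frac{1}{120813}\right)} + \frac{5513}{19578} = \frac{234432}{\frac{2200}{1569}} + \frac{5513}{19578} = 234432 \cdot \frac{1569}{2200} + \frac{5513}{19578} = \frac{4179816}{25} + \frac{5513}{19578} = \frac{81832575473}{489450} \approx 1.6719 \cdot 10^{5}$)
$\frac{s}{331270} + \frac{183777}{r{\left(-332 \right)}} = \frac{81832575473}{489450 \cdot 331270} + \frac{183777}{\frac{1}{6} \left(-332\right)^{2}} = \frac{81832575473}{489450} \cdot \frac{1}{331270} + \frac{183777}{\frac{1}{6} \cdot 110224} = \frac{81832575473}{162140101500} + \frac{183777}{\frac{55112}{3}} = \frac{81832575473}{162140101500} + 183777 \cdot \frac{3}{55112} = \frac{81832575473}{162140101500} + \frac{551331}{55112} = \frac{23475705299891119}{2233966318467000}$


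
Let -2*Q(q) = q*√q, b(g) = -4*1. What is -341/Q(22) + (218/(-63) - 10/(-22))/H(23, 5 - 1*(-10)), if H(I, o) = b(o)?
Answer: 2083/2772 + 31*√22/22 ≈ 7.3607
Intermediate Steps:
b(g) = -4
H(I, o) = -4
Q(q) = -q^(3/2)/2 (Q(q) = -q*√q/2 = -q^(3/2)/2)
-341/Q(22) + (218/(-63) - 10/(-22))/H(23, 5 - 1*(-10)) = -341*(-√22/242) + (218/(-63) - 10/(-22))/(-4) = -341*(-√22/242) + (218*(-1/63) - 10*(-1/22))*(-¼) = -341*(-√22/242) + (-218/63 + 5/11)*(-¼) = -(-31)*√22/22 - 2083/693*(-¼) = 31*√22/22 + 2083/2772 = 2083/2772 + 31*√22/22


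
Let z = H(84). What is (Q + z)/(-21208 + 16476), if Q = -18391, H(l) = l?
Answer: 18307/4732 ≈ 3.8688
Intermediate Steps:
z = 84
(Q + z)/(-21208 + 16476) = (-18391 + 84)/(-21208 + 16476) = -18307/(-4732) = -18307*(-1/4732) = 18307/4732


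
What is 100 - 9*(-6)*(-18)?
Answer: -872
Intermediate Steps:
100 - 9*(-6)*(-18) = 100 + 54*(-18) = 100 - 972 = -872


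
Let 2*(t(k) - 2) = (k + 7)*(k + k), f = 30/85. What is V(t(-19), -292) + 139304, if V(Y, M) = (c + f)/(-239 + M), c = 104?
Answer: 1257495434/9027 ≈ 1.3930e+5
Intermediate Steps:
f = 6/17 (f = 30*(1/85) = 6/17 ≈ 0.35294)
t(k) = 2 + k*(7 + k) (t(k) = 2 + ((k + 7)*(k + k))/2 = 2 + ((7 + k)*(2*k))/2 = 2 + (2*k*(7 + k))/2 = 2 + k*(7 + k))
V(Y, M) = 1774/(17*(-239 + M)) (V(Y, M) = (104 + 6/17)/(-239 + M) = 1774/(17*(-239 + M)))
V(t(-19), -292) + 139304 = 1774/(17*(-239 - 292)) + 139304 = (1774/17)/(-531) + 139304 = (1774/17)*(-1/531) + 139304 = -1774/9027 + 139304 = 1257495434/9027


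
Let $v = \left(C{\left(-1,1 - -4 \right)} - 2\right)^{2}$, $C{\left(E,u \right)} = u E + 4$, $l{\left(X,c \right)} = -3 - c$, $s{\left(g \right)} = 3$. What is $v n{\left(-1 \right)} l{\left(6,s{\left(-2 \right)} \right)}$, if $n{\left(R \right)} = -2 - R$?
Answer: $54$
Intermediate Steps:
$C{\left(E,u \right)} = 4 + E u$ ($C{\left(E,u \right)} = E u + 4 = 4 + E u$)
$v = 9$ ($v = \left(\left(4 - \left(1 - -4\right)\right) - 2\right)^{2} = \left(\left(4 - \left(1 + 4\right)\right) - 2\right)^{2} = \left(\left(4 - 5\right) - 2\right)^{2} = \left(-1 - 2\right)^{2} = \left(-3\right)^{2} = 9$)
$v n{\left(-1 \right)} l{\left(6,s{\left(-2 \right)} \right)} = 9 \left(-2 - -1\right) \left(-3 - 3\right) = 9 \left(-2 + 1\right) \left(-3 - 3\right) = 9 \left(-1\right) \left(-6\right) = \left(-9\right) \left(-6\right) = 54$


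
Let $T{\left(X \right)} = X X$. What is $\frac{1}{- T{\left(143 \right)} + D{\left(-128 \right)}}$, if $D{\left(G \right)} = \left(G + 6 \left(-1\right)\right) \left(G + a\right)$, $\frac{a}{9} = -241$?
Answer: $\frac{1}{287349} \approx 3.4801 \cdot 10^{-6}$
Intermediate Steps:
$a = -2169$ ($a = 9 \left(-241\right) = -2169$)
$D{\left(G \right)} = \left(-2169 + G\right) \left(-6 + G\right)$ ($D{\left(G \right)} = \left(G + 6 \left(-1\right)\right) \left(G - 2169\right) = \left(G - 6\right) \left(-2169 + G\right) = \left(-6 + G\right) \left(-2169 + G\right) = \left(-2169 + G\right) \left(-6 + G\right)$)
$T{\left(X \right)} = X^{2}$
$\frac{1}{- T{\left(143 \right)} + D{\left(-128 \right)}} = \frac{1}{- 143^{2} + \left(13014 + \left(-128\right)^{2} - -278400\right)} = \frac{1}{\left(-1\right) 20449 + \left(13014 + 16384 + 278400\right)} = \frac{1}{-20449 + 307798} = \frac{1}{287349}$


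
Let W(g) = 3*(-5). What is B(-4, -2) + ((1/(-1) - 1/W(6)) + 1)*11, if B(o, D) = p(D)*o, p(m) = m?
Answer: 131/15 ≈ 8.7333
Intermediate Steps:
B(o, D) = D*o
W(g) = -15
B(-4, -2) + ((1/(-1) - 1/W(6)) + 1)*11 = -2*(-4) + ((1/(-1) - 1/(-15)) + 1)*11 = 8 + ((1*(-1) - 1*(-1/15)) + 1)*11 = 8 + ((-1 + 1/15) + 1)*11 = 8 + (-14/15 + 1)*11 = 8 + (1/15)*11 = 8 + 11/15 = 131/15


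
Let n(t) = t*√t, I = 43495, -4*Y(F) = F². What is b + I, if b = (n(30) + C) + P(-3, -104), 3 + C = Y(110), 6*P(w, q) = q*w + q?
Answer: 121505/3 + 30*√30 ≈ 40666.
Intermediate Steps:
Y(F) = -F²/4
P(w, q) = q/6 + q*w/6 (P(w, q) = (q*w + q)/6 = (q + q*w)/6 = q/6 + q*w/6)
C = -3028 (C = -3 - ¼*110² = -3 - ¼*12100 = -3 - 3025 = -3028)
n(t) = t^(3/2)
b = -8980/3 + 30*√30 (b = (30^(3/2) - 3028) + (⅙)*(-104)*(1 - 3) = (30*√30 - 3028) + (⅙)*(-104)*(-2) = (-3028 + 30*√30) + 104/3 = -8980/3 + 30*√30 ≈ -2829.0)
b + I = (-8980/3 + 30*√30) + 43495 = 121505/3 + 30*√30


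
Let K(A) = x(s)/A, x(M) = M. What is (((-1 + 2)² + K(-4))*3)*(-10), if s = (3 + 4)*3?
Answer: 255/2 ≈ 127.50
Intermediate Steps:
s = 21 (s = 7*3 = 21)
K(A) = 21/A
(((-1 + 2)² + K(-4))*3)*(-10) = (((-1 + 2)² + 21/(-4))*3)*(-10) = ((1² + 21*(-¼))*3)*(-10) = ((1 - 21/4)*3)*(-10) = -17/4*3*(-10) = -51/4*(-10) = 255/2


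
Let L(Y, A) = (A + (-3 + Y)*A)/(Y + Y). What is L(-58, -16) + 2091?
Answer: 60399/29 ≈ 2082.7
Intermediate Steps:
L(Y, A) = (A + A*(-3 + Y))/(2*Y) (L(Y, A) = (A + A*(-3 + Y))/((2*Y)) = (A + A*(-3 + Y))*(1/(2*Y)) = (A + A*(-3 + Y))/(2*Y))
L(-58, -16) + 2091 = ((½)*(-16) - 1*(-16)/(-58)) + 2091 = (-8 - 1*(-16)*(-1/58)) + 2091 = (-8 - 8/29) + 2091 = -240/29 + 2091 = 60399/29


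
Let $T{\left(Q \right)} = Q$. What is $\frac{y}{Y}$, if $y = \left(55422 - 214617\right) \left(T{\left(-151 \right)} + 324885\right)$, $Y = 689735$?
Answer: $- \frac{10339205826}{137947} \approx -74951.0$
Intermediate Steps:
$y = -51696029130$ ($y = \left(55422 - 214617\right) \left(-151 + 324885\right) = \left(-159195\right) 324734 = -51696029130$)
$\frac{y}{Y} = - \frac{51696029130}{689735} = \left(-51696029130\right) \frac{1}{689735} = - \frac{10339205826}{137947}$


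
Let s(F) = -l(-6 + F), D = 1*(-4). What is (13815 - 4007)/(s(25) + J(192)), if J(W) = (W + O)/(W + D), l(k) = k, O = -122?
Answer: -921952/1751 ≈ -526.53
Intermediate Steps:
D = -4
J(W) = (-122 + W)/(-4 + W) (J(W) = (W - 122)/(W - 4) = (-122 + W)/(-4 + W))
s(F) = 6 - F (s(F) = -(-6 + F) = 6 - F)
(13815 - 4007)/(s(25) + J(192)) = (13815 - 4007)/((6 - 1*25) + (-122 + 192)/(-4 + 192)) = 9808/((6 - 25) + 70/188) = 9808/(-19 + (1/188)*70) = 9808/(-19 + 35/94) = 9808/(-1751/94) = 9808*(-94/1751) = -921952/1751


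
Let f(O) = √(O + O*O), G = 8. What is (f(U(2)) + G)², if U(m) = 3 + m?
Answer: (8 + √30)² ≈ 181.64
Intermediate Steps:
f(O) = √(O + O²)
(f(U(2)) + G)² = (√((3 + 2)*(1 + (3 + 2))) + 8)² = (√(5*(1 + 5)) + 8)² = (√(5*6) + 8)² = (√30 + 8)² = (8 + √30)²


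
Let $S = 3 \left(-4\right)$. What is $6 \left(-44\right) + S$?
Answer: $-276$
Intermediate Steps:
$S = -12$
$6 \left(-44\right) + S = 6 \left(-44\right) - 12 = -264 - 12 = -276$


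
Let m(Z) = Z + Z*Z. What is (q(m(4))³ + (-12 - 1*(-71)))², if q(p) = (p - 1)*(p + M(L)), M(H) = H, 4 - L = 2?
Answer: 5334066089465481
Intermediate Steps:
m(Z) = Z + Z²
L = 2 (L = 4 - 1*2 = 4 - 2 = 2)
q(p) = (-1 + p)*(2 + p) (q(p) = (p - 1)*(p + 2) = (-1 + p)*(2 + p))
(q(m(4))³ + (-12 - 1*(-71)))² = ((-2 + 4*(1 + 4) + (4*(1 + 4))²)³ + (-12 - 1*(-71)))² = ((-2 + 4*5 + (4*5)²)³ + (-12 + 71))² = ((-2 + 20 + 20²)³ + 59)² = ((-2 + 20 + 400)³ + 59)² = (418³ + 59)² = (73034632 + 59)² = 73034691² = 5334066089465481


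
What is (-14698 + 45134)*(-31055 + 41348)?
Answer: 313277748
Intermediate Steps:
(-14698 + 45134)*(-31055 + 41348) = 30436*10293 = 313277748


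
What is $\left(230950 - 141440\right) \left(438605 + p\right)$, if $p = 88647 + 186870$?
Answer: $63921060220$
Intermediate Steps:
$p = 275517$
$\left(230950 - 141440\right) \left(438605 + p\right) = \left(230950 - 141440\right) \left(438605 + 275517\right) = 89510 \cdot 714122 = 63921060220$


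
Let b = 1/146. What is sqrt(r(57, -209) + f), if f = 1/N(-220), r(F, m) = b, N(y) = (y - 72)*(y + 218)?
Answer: sqrt(730)/292 ≈ 0.092529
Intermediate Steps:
b = 1/146 ≈ 0.0068493
N(y) = (-72 + y)*(218 + y)
r(F, m) = 1/146
f = 1/584 (f = 1/(-15696 + (-220)**2 + 146*(-220)) = 1/(-15696 + 48400 - 32120) = 1/584 ≈ 0.0017123)
sqrt(r(57, -209) + f) = sqrt(1/146 + 1/584) = sqrt(5/584) = sqrt(730)/292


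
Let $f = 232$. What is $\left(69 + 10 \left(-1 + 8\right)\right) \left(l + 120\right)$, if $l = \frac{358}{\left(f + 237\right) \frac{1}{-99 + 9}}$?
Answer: $\frac{3344340}{469} \approx 7130.8$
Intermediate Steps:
$l = - \frac{32220}{469}$ ($l = \frac{358}{\left(232 + 237\right) \frac{1}{-99 + 9}} = \frac{358}{469 \frac{1}{-90}} = \frac{358}{469 \left(- \frac{1}{90}\right)} = \frac{358}{- \frac{469}{90}} = 358 \left(- \frac{90}{469}\right) = - \frac{32220}{469} \approx -68.699$)
$\left(69 + 10 \left(-1 + 8\right)\right) \left(l + 120\right) = \left(69 + 10 \left(-1 + 8\right)\right) \left(- \frac{32220}{469} + 120\right) = \left(69 + 10 \cdot 7\right) \frac{24060}{469} = \left(69 + 70\right) \frac{24060}{469} = 139 \cdot \frac{24060}{469} = \frac{3344340}{469}$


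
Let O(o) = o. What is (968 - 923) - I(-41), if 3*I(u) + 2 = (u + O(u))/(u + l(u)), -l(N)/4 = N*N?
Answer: 22603/495 ≈ 45.663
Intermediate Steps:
l(N) = -4*N**2 (l(N) = -4*N*N = -4*N**2)
I(u) = -2/3 + 2*u/(3*(u - 4*u**2)) (I(u) = -2/3 + ((u + u)/(u - 4*u**2))/3 = -2/3 + ((2*u)/(u - 4*u**2))/3 = -2/3 + (2*u/(u - 4*u**2))/3 = -2/3 + 2*u/(3*(u - 4*u**2)))
(968 - 923) - I(-41) = (968 - 923) - (-8)*(-41)/(-3 + 12*(-41)) = 45 - (-8)*(-41)/(-3 - 492) = 45 - (-8)*(-41)/(-495) = 45 - (-8)*(-41)*(-1)/495 = 45 - 1*(-328/495) = 45 + 328/495 = 22603/495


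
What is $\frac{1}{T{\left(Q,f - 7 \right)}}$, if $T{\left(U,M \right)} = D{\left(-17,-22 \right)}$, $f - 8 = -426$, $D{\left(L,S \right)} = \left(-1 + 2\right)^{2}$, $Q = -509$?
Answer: $1$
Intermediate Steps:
$D{\left(L,S \right)} = 1$ ($D{\left(L,S \right)} = 1^{2} = 1$)
$f = -418$ ($f = 8 - 426 = -418$)
$T{\left(U,M \right)} = 1$
$\frac{1}{T{\left(Q,f - 7 \right)}} = 1^{-1} = 1$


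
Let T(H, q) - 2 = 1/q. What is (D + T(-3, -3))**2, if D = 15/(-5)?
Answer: 16/9 ≈ 1.7778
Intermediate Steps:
T(H, q) = 2 + 1/q
D = -3 (D = 15*(-1/5) = -3)
(D + T(-3, -3))**2 = (-3 + (2 + 1/(-3)))**2 = (-3 + (2 - 1/3))**2 = (-3 + 5/3)**2 = (-4/3)**2 = 16/9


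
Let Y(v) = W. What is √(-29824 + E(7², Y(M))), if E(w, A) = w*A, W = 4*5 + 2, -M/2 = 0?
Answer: 3*I*√3194 ≈ 169.55*I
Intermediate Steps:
M = 0 (M = -2*0 = 0)
W = 22 (W = 20 + 2 = 22)
Y(v) = 22
E(w, A) = A*w
√(-29824 + E(7², Y(M))) = √(-29824 + 22*7²) = √(-29824 + 22*49) = √(-29824 + 1078) = √(-28746) = 3*I*√3194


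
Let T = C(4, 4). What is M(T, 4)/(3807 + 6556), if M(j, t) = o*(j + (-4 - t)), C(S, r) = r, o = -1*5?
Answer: 20/10363 ≈ 0.0019299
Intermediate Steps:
o = -5
T = 4
M(j, t) = 20 - 5*j + 5*t (M(j, t) = -5*(j + (-4 - t)) = -5*(-4 + j - t) = 20 - 5*j + 5*t)
M(T, 4)/(3807 + 6556) = (20 - 5*4 + 5*4)/(3807 + 6556) = (20 - 20 + 20)/10363 = 20*(1/10363) = 20/10363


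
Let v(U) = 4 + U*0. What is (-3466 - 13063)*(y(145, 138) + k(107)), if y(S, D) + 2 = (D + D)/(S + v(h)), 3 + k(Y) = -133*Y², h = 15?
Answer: 3750187156758/149 ≈ 2.5169e+10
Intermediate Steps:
v(U) = 4 (v(U) = 4 + 0 = 4)
k(Y) = -3 - 133*Y²
y(S, D) = -2 + 2*D/(4 + S) (y(S, D) = -2 + (D + D)/(S + 4) = -2 + (2*D)/(4 + S) = -2 + 2*D/(4 + S))
(-3466 - 13063)*(y(145, 138) + k(107)) = (-3466 - 13063)*(2*(-4 + 138 - 1*145)/(4 + 145) + (-3 - 133*107²)) = -16529*(2*(-4 + 138 - 145)/149 + (-3 - 133*11449)) = -16529*(2*(1/149)*(-11) + (-3 - 1522717)) = -16529*(-22/149 - 1522720) = -16529*(-226885302/149) = 3750187156758/149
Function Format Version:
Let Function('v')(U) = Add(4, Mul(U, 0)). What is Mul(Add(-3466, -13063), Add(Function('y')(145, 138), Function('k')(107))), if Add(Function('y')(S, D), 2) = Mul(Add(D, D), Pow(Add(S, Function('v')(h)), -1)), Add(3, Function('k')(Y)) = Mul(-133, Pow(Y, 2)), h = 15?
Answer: Rational(3750187156758, 149) ≈ 2.5169e+10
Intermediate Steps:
Function('v')(U) = 4 (Function('v')(U) = Add(4, 0) = 4)
Function('k')(Y) = Add(-3, Mul(-133, Pow(Y, 2)))
Function('y')(S, D) = Add(-2, Mul(2, D, Pow(Add(4, S), -1))) (Function('y')(S, D) = Add(-2, Mul(Add(D, D), Pow(Add(S, 4), -1))) = Add(-2, Mul(Mul(2, D), Pow(Add(4, S), -1))) = Add(-2, Mul(2, D, Pow(Add(4, S), -1))))
Mul(Add(-3466, -13063), Add(Function('y')(145, 138), Function('k')(107))) = Mul(Add(-3466, -13063), Add(Mul(2, Pow(Add(4, 145), -1), Add(-4, 138, Mul(-1, 145))), Add(-3, Mul(-133, Pow(107, 2))))) = Mul(-16529, Add(Mul(2, Pow(149, -1), Add(-4, 138, -145)), Add(-3, Mul(-133, 11449)))) = Mul(-16529, Add(Mul(2, Rational(1, 149), -11), Add(-3, -1522717))) = Mul(-16529, Add(Rational(-22, 149), -1522720)) = Mul(-16529, Rational(-226885302, 149)) = Rational(3750187156758, 149)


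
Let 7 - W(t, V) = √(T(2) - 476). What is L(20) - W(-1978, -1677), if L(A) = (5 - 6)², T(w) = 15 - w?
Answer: -6 + I*√463 ≈ -6.0 + 21.517*I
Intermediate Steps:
W(t, V) = 7 - I*√463 (W(t, V) = 7 - √((15 - 1*2) - 476) = 7 - √((15 - 2) - 476) = 7 - √(13 - 476) = 7 - √(-463) = 7 - I*√463)
L(A) = 1 (L(A) = (-1)² = 1)
L(20) - W(-1978, -1677) = 1 - (7 - I*√463) = 1 + (-7 + I*√463) = -6 + I*√463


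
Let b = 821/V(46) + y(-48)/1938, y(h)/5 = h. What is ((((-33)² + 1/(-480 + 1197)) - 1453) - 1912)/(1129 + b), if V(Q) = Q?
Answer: -24246636478/12216263925 ≈ -1.9848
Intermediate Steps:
y(h) = 5*h
b = 263343/14858 (b = 821/46 + (5*(-48))/1938 = 821*(1/46) - 240*1/1938 = 821/46 - 40/323 = 263343/14858 ≈ 17.724)
((((-33)² + 1/(-480 + 1197)) - 1453) - 1912)/(1129 + b) = ((((-33)² + 1/(-480 + 1197)) - 1453) - 1912)/(1129 + 263343/14858) = (((1089 + 1/717) - 1453) - 1912)/(17038025/14858) = (((1089 + 1/717) - 1453) - 1912)*(14858/17038025) = ((780814/717 - 1453) - 1912)*(14858/17038025) = (-260987/717 - 1912)*(14858/17038025) = -1631891/717*14858/17038025 = -24246636478/12216263925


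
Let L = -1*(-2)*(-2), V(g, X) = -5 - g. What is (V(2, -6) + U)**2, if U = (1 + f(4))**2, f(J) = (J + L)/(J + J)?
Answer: 36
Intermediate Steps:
L = -4 (L = 2*(-2) = -4)
f(J) = (-4 + J)/(2*J) (f(J) = (J - 4)/(J + J) = (-4 + J)/((2*J)) = (-4 + J)*(1/(2*J)) = (-4 + J)/(2*J))
U = 1 (U = (1 + (1/2)*(-4 + 4)/4)**2 = (1 + (1/2)*(1/4)*0)**2 = (1 + 0)**2 = 1**2 = 1)
(V(2, -6) + U)**2 = ((-5 - 1*2) + 1)**2 = ((-5 - 2) + 1)**2 = (-7 + 1)**2 = (-6)**2 = 36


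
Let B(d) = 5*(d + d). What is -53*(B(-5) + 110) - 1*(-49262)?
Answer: 46082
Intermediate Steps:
B(d) = 10*d (B(d) = 5*(2*d) = 10*d)
-53*(B(-5) + 110) - 1*(-49262) = -53*(10*(-5) + 110) - 1*(-49262) = -53*(-50 + 110) + 49262 = -53*60 + 49262 = -3180 + 49262 = 46082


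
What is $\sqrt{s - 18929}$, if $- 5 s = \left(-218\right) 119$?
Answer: $\frac{i \sqrt{343515}}{5} \approx 117.22 i$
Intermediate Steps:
$s = \frac{25942}{5}$ ($s = - \frac{\left(-218\right) 119}{5} = \left(- \frac{1}{5}\right) \left(-25942\right) = \frac{25942}{5} \approx 5188.4$)
$\sqrt{s - 18929} = \sqrt{\frac{25942}{5} - 18929} = \sqrt{- \frac{68703}{5}} = \frac{i \sqrt{343515}}{5}$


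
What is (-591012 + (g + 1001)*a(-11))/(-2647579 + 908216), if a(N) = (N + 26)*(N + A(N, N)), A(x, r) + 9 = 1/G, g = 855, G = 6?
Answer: 1143172/1739363 ≈ 0.65724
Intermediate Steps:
A(x, r) = -53/6 (A(x, r) = -9 + 1/6 = -53/6)
a(N) = (26 + N)*(-53/6 + N) (a(N) = (N + 26)*(N - 53/6) = (26 + N)*(-53/6 + N))
(-591012 + (g + 1001)*a(-11))/(-2647579 + 908216) = (-591012 + (855 + 1001)*(-689/3 + (-11)**2 + (103/6)*(-11)))/(-2647579 + 908216) = (-591012 + 1856*(-689/3 + 121 - 1133/6))/(-1739363) = (-591012 + 1856*(-595/2))*(-1/1739363) = (-591012 - 552160)*(-1/1739363) = -1143172*(-1/1739363) = 1143172/1739363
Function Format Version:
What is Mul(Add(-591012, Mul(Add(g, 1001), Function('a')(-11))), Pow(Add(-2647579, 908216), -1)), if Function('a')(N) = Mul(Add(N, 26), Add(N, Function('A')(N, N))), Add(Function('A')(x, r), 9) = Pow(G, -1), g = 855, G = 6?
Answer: Rational(1143172, 1739363) ≈ 0.65724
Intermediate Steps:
Function('A')(x, r) = Rational(-53, 6) (Function('A')(x, r) = Add(-9, Pow(6, -1)) = Add(-9, Rational(1, 6)) = Rational(-53, 6))
Function('a')(N) = Mul(Add(26, N), Add(Rational(-53, 6), N)) (Function('a')(N) = Mul(Add(N, 26), Add(N, Rational(-53, 6))) = Mul(Add(26, N), Add(Rational(-53, 6), N)))
Mul(Add(-591012, Mul(Add(g, 1001), Function('a')(-11))), Pow(Add(-2647579, 908216), -1)) = Mul(Add(-591012, Mul(Add(855, 1001), Add(Rational(-689, 3), Pow(-11, 2), Mul(Rational(103, 6), -11)))), Pow(Add(-2647579, 908216), -1)) = Mul(Add(-591012, Mul(1856, Add(Rational(-689, 3), 121, Rational(-1133, 6)))), Pow(-1739363, -1)) = Mul(Add(-591012, Mul(1856, Rational(-595, 2))), Rational(-1, 1739363)) = Mul(Add(-591012, -552160), Rational(-1, 1739363)) = Mul(-1143172, Rational(-1, 1739363)) = Rational(1143172, 1739363)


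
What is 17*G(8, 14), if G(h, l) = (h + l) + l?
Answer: 612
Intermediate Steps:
G(h, l) = h + 2*l
17*G(8, 14) = 17*(8 + 2*14) = 17*(8 + 28) = 17*36 = 612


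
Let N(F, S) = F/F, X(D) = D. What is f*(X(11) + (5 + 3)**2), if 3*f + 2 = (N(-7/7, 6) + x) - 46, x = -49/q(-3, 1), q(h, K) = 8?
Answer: -10625/8 ≈ -1328.1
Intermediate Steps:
x = -49/8 ≈ -6.1250
N(F, S) = 1
f = -425/24 (f = -2/3 + ((1 - 49/8) - 46)/3 = -2/3 + (-41/8 - 46)/3 = -2/3 + (1/3)*(-409/8) = -2/3 - 409/24 = -425/24 ≈ -17.708)
f*(X(11) + (5 + 3)**2) = -425*(11 + (5 + 3)**2)/24 = -425*(11 + 8**2)/24 = -425*(11 + 64)/24 = -425/24*75 = -10625/8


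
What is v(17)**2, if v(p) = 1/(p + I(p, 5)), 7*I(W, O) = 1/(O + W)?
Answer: 23716/6859161 ≈ 0.0034576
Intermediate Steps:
I(W, O) = 1/(7*(O + W))
v(p) = 1/(p + 1/(7*(5 + p)))
v(17)**2 = (7*(5 + 17)/(1 + 7*17*(5 + 17)))**2 = (7*22/(1 + 7*17*22))**2 = (7*22/(1 + 2618))**2 = (7*22/2619)**2 = (7*(1/2619)*22)**2 = (154/2619)**2 = 23716/6859161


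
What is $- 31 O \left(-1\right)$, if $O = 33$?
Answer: $1023$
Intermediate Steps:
$- 31 O \left(-1\right) = \left(-31\right) 33 \left(-1\right) = \left(-1023\right) \left(-1\right) = 1023$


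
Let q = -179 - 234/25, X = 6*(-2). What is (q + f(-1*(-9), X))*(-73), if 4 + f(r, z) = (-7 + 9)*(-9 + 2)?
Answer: 376607/25 ≈ 15064.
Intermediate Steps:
X = -12
q = -4709/25 (q = -179 - 234*1/25 = -179 - 234/25 = -4709/25 ≈ -188.36)
f(r, z) = -18 (f(r, z) = -4 + (-7 + 9)*(-9 + 2) = -4 + 2*(-7) = -4 - 14 = -18)
(q + f(-1*(-9), X))*(-73) = (-4709/25 - 18)*(-73) = -5159/25*(-73) = 376607/25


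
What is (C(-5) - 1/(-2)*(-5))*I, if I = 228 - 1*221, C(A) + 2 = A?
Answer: -133/2 ≈ -66.500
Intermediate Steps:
C(A) = -2 + A
I = 7 (I = 228 - 221 = 7)
(C(-5) - 1/(-2)*(-5))*I = ((-2 - 5) - 1/(-2)*(-5))*7 = (-7 - 1*(-½)*(-5))*7 = (-7 + (½)*(-5))*7 = (-7 - 5/2)*7 = -19/2*7 = -133/2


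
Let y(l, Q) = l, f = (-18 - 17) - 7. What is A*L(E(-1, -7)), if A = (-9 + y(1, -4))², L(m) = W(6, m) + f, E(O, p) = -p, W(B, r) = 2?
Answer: -2560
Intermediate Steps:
f = -42 (f = -35 - 7 = -42)
L(m) = -40 (L(m) = 2 - 42 = -40)
A = 64 (A = (-9 + 1)² = (-8)² = 64)
A*L(E(-1, -7)) = 64*(-40) = -2560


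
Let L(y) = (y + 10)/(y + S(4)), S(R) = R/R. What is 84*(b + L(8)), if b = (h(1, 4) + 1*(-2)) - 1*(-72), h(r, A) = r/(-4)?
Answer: 6027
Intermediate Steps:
h(r, A) = -r/4 (h(r, A) = r*(-¼) = -r/4)
S(R) = 1
L(y) = (10 + y)/(1 + y) (L(y) = (y + 10)/(y + 1) = (10 + y)/(1 + y))
b = 279/4 (b = (-¼*1 + 1*(-2)) - 1*(-72) = (-¼ - 2) + 72 = -9/4 + 72 = 279/4 ≈ 69.750)
84*(b + L(8)) = 84*(279/4 + (10 + 8)/(1 + 8)) = 84*(279/4 + 18/9) = 84*(279/4 + (⅑)*18) = 84*(279/4 + 2) = 84*(287/4) = 6027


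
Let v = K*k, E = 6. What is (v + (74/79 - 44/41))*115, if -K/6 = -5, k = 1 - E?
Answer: -55923580/3239 ≈ -17266.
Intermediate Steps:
k = -5 (k = 1 - 1*6 = 1 - 6 = -5)
K = 30 (K = -6*(-5) = 30)
v = -150 (v = 30*(-5) = -150)
(v + (74/79 - 44/41))*115 = (-150 + (74/79 - 44/41))*115 = (-150 - 442/3239)*115 = -486292/3239*115 = -55923580/3239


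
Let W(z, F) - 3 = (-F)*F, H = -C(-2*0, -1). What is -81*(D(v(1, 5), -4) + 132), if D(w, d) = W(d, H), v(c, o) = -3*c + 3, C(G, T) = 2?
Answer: -10611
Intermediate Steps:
v(c, o) = 3 - 3*c
H = -2 (H = -1*2 = -2)
W(z, F) = 3 - F**2 (W(z, F) = 3 + (-F)*F = 3 - F**2)
D(w, d) = -1 (D(w, d) = 3 - 1*(-2)**2 = 3 - 1*4 = 3 - 4 = -1)
-81*(D(v(1, 5), -4) + 132) = -81*(-1 + 132) = -81*131 = -10611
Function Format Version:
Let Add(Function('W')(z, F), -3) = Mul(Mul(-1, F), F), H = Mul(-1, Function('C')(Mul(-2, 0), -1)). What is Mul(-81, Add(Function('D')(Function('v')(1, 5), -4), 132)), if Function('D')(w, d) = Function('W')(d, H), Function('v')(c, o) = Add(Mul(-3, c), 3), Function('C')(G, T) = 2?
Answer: -10611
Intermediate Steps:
Function('v')(c, o) = Add(3, Mul(-3, c))
H = -2 (H = Mul(-1, 2) = -2)
Function('W')(z, F) = Add(3, Mul(-1, Pow(F, 2))) (Function('W')(z, F) = Add(3, Mul(Mul(-1, F), F)) = Add(3, Mul(-1, Pow(F, 2))))
Function('D')(w, d) = -1 (Function('D')(w, d) = Add(3, Mul(-1, Pow(-2, 2))) = Add(3, Mul(-1, 4)) = Add(3, -4) = -1)
Mul(-81, Add(Function('D')(Function('v')(1, 5), -4), 132)) = Mul(-81, Add(-1, 132)) = Mul(-81, 131) = -10611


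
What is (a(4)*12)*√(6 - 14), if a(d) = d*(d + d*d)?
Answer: 1920*I*√2 ≈ 2715.3*I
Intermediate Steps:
a(d) = d*(d + d²)
(a(4)*12)*√(6 - 14) = ((4²*(1 + 4))*12)*√(6 - 14) = ((16*5)*12)*√(-8) = (80*12)*(2*I*√2) = 960*(2*I*√2) = 1920*I*√2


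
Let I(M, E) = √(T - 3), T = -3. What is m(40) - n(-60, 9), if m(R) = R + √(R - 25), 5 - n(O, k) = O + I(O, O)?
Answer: -25 + √15 + I*√6 ≈ -21.127 + 2.4495*I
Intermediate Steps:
I(M, E) = I*√6 (I(M, E) = √(-3 - 3) = √(-6) = I*√6)
n(O, k) = 5 - O - I*√6 (n(O, k) = 5 - (O + I*√6) = 5 + (-O - I*√6) = 5 - O - I*√6)
m(R) = R + √(-25 + R)
m(40) - n(-60, 9) = (40 + √(-25 + 40)) - (5 - 1*(-60) - I*√6) = (40 + √15) - (5 + 60 - I*√6) = (40 + √15) - (65 - I*√6) = (40 + √15) + (-65 + I*√6) = -25 + √15 + I*√6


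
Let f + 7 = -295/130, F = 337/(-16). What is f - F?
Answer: 2453/208 ≈ 11.793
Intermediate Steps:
F = -337/16 (F = 337*(-1/16) = -337/16 ≈ -21.063)
f = -241/26 (f = -7 - 295/130 = -7 - 295*1/130 = -7 - 59/26 = -241/26 ≈ -9.2692)
f - F = -241/26 - 1*(-337/16) = -241/26 + 337/16 = 2453/208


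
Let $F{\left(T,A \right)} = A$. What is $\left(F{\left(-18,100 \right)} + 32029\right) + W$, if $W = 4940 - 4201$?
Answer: $32868$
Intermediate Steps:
$W = 739$ ($W = 4940 - 4201 = 739$)
$\left(F{\left(-18,100 \right)} + 32029\right) + W = \left(100 + 32029\right) + 739 = 32129 + 739 = 32868$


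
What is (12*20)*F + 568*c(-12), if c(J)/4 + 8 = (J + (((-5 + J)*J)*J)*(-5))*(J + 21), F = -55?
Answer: 250006768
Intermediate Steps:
c(J) = -32 + 4*(21 + J)*(J - 5*J²*(-5 + J)) (c(J) = -32 + 4*((J + (((-5 + J)*J)*J)*(-5))*(J + 21)) = -32 + 4*((J + ((J*(-5 + J))*J)*(-5))*(21 + J)) = -32 + 4*((J + (J²*(-5 + J))*(-5))*(21 + J)) = -32 + 4*((J - 5*J²*(-5 + J))*(21 + J)) = -32 + 4*((21 + J)*(J - 5*J²*(-5 + J))) = -32 + 4*(21 + J)*(J - 5*J²*(-5 + J)))
(12*20)*F + 568*c(-12) = (12*20)*(-55) + 568*(-32 - 320*(-12)³ - 20*(-12)⁴ + 84*(-12) + 2104*(-12)²) = 240*(-55) + 568*(-32 - 320*(-1728) - 20*20736 - 1008 + 2104*144) = -13200 + 568*(-32 + 552960 - 414720 - 1008 + 302976) = -13200 + 568*440176 = -13200 + 250019968 = 250006768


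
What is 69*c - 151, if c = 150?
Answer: 10199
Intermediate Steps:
69*c - 151 = 69*150 - 151 = 10350 - 151 = 10199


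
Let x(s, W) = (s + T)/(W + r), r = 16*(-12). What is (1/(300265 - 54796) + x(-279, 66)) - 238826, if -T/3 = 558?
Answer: -117241149247/490938 ≈ -2.3881e+5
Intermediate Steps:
r = -192
T = -1674 (T = -3*558 = -1674)
x(s, W) = (-1674 + s)/(-192 + W) (x(s, W) = (s - 1674)/(W - 192) = (-1674 + s)/(-192 + W))
(1/(300265 - 54796) + x(-279, 66)) - 238826 = (1/(300265 - 54796) + (-1674 - 279)/(-192 + 66)) - 238826 = (1/245469 - 1953/(-126)) - 238826 = (1/245469 - 1/126*(-1953)) - 238826 = (1/245469 + 31/2) - 238826 = 7609541/490938 - 238826 = -117241149247/490938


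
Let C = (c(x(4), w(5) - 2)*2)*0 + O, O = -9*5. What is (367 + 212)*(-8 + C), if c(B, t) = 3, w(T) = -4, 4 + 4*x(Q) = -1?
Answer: -30687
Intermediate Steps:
O = -45
x(Q) = -5/4 (x(Q) = -1 + (¼)*(-1) = -1 - ¼ = -5/4)
C = -45 (C = (3*2)*0 - 45 = 6*0 - 45 = 0 - 45 = -45)
(367 + 212)*(-8 + C) = (367 + 212)*(-8 - 45) = 579*(-53) = -30687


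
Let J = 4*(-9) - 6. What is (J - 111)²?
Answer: 23409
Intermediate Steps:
J = -42 (J = -36 - 6 = -42)
(J - 111)² = (-42 - 111)² = (-153)² = 23409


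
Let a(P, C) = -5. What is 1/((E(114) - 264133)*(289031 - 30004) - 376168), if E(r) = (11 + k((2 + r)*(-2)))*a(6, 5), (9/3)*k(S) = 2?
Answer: -3/205299194002 ≈ -1.4613e-11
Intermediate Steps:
k(S) = ⅔ (k(S) = (⅓)*2 = ⅔)
E(r) = -175/3 (E(r) = (11 + ⅔)*(-5) = (35/3)*(-5) = -175/3)
1/((E(114) - 264133)*(289031 - 30004) - 376168) = 1/((-175/3 - 264133)*(289031 - 30004) - 376168) = 1/(-792574/3*259027 - 376168) = 1/(-205298065498/3 - 376168) = 1/(-205299194002/3) = -3/205299194002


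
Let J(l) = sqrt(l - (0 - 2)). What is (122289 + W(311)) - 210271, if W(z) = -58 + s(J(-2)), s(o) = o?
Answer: -88040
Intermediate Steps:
J(l) = sqrt(2 + l) (J(l) = sqrt(l - 1*(-2)) = sqrt(l + 2) = sqrt(2 + l))
W(z) = -58 (W(z) = -58 + sqrt(2 - 2) = -58 + sqrt(0) = -58 + 0 = -58)
(122289 + W(311)) - 210271 = (122289 - 58) - 210271 = 122231 - 210271 = -88040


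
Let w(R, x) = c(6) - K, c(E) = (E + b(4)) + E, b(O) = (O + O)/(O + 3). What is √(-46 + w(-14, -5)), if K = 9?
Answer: I*√2051/7 ≈ 6.4697*I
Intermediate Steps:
b(O) = 2*O/(3 + O) (b(O) = (2*O)/(3 + O) = 2*O/(3 + O))
c(E) = 8/7 + 2*E (c(E) = (E + 2*4/(3 + 4)) + E = (E + 2*4/7) + E = (E + 2*4*(⅐)) + E = (E + 8/7) + E = (8/7 + E) + E = 8/7 + 2*E)
w(R, x) = 29/7 (w(R, x) = (8/7 + 2*6) - 1*9 = (8/7 + 12) - 9 = 92/7 - 9 = 29/7)
√(-46 + w(-14, -5)) = √(-46 + 29/7) = √(-293/7) = I*√2051/7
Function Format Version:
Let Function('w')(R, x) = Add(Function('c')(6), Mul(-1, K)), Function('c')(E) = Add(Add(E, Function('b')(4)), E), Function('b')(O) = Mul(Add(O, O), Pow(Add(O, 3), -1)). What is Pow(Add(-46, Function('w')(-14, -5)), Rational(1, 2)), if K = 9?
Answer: Mul(Rational(1, 7), I, Pow(2051, Rational(1, 2))) ≈ Mul(6.4697, I)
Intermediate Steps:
Function('b')(O) = Mul(2, O, Pow(Add(3, O), -1)) (Function('b')(O) = Mul(Mul(2, O), Pow(Add(3, O), -1)) = Mul(2, O, Pow(Add(3, O), -1)))
Function('c')(E) = Add(Rational(8, 7), Mul(2, E)) (Function('c')(E) = Add(Add(E, Mul(2, 4, Pow(Add(3, 4), -1))), E) = Add(Add(E, Mul(2, 4, Pow(7, -1))), E) = Add(Add(E, Mul(2, 4, Rational(1, 7))), E) = Add(Add(E, Rational(8, 7)), E) = Add(Add(Rational(8, 7), E), E) = Add(Rational(8, 7), Mul(2, E)))
Function('w')(R, x) = Rational(29, 7) (Function('w')(R, x) = Add(Add(Rational(8, 7), Mul(2, 6)), Mul(-1, 9)) = Add(Add(Rational(8, 7), 12), -9) = Add(Rational(92, 7), -9) = Rational(29, 7))
Pow(Add(-46, Function('w')(-14, -5)), Rational(1, 2)) = Pow(Add(-46, Rational(29, 7)), Rational(1, 2)) = Pow(Rational(-293, 7), Rational(1, 2)) = Mul(Rational(1, 7), I, Pow(2051, Rational(1, 2)))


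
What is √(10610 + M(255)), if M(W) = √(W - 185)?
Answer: √(10610 + √70) ≈ 103.05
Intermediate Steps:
M(W) = √(-185 + W)
√(10610 + M(255)) = √(10610 + √(-185 + 255)) = √(10610 + √70)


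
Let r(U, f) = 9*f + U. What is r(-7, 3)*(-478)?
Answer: -9560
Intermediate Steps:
r(U, f) = U + 9*f
r(-7, 3)*(-478) = (-7 + 9*3)*(-478) = (-7 + 27)*(-478) = 20*(-478) = -9560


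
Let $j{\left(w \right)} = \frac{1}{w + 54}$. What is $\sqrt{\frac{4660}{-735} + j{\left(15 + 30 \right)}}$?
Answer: $\frac{i \sqrt{337777}}{231} \approx 2.516 i$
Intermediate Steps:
$j{\left(w \right)} = \frac{1}{54 + w}$
$\sqrt{\frac{4660}{-735} + j{\left(15 + 30 \right)}} = \sqrt{\frac{4660}{-735} + \frac{1}{54 + \left(15 + 30\right)}} = \sqrt{4660 \left(- \frac{1}{735}\right) + \frac{1}{54 + 45}} = \sqrt{- \frac{932}{147} + \frac{1}{99}} = \sqrt{- \frac{30707}{4851}} = \frac{i \sqrt{337777}}{231}$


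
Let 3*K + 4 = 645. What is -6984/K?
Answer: -20952/641 ≈ -32.686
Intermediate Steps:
K = 641/3 (K = -4/3 + (1/3)*645 = -4/3 + 215 = 641/3 ≈ 213.67)
-6984/K = -6984/641/3 = -6984*3/641 = -9*2328/641 = -20952/641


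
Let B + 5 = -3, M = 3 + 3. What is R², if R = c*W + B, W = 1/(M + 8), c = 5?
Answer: 11449/196 ≈ 58.413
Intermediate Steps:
M = 6
B = -8 (B = -5 - 3 = -8)
W = 1/14 (W = 1/(6 + 8) = 1/14 ≈ 0.071429)
R = -107/14 (R = 5*(1/14) - 8 = 5/14 - 8 = -107/14 ≈ -7.6429)
R² = (-107/14)² = 11449/196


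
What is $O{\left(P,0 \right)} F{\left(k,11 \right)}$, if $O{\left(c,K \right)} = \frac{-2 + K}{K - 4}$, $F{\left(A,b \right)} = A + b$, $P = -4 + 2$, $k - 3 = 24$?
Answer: $19$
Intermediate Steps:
$k = 27$ ($k = 3 + 24 = 27$)
$P = -2$
$O{\left(c,K \right)} = \frac{-2 + K}{-4 + K}$
$O{\left(P,0 \right)} F{\left(k,11 \right)} = \frac{-2 + 0}{-4 + 0} \left(27 + 11\right) = \frac{1}{-4} \left(-2\right) 38 = \left(- \frac{1}{4}\right) \left(-2\right) 38 = \frac{1}{2} \cdot 38 = 19$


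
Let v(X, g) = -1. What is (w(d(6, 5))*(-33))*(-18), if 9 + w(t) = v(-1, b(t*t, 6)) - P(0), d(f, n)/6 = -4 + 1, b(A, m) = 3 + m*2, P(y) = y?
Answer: -5940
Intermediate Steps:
b(A, m) = 3 + 2*m
d(f, n) = -18 (d(f, n) = 6*(-4 + 1) = 6*(-3) = -18)
w(t) = -10 (w(t) = -9 + (-1 - 1*0) = -9 + (-1 + 0) = -9 - 1 = -10)
(w(d(6, 5))*(-33))*(-18) = -10*(-33)*(-18) = 330*(-18) = -5940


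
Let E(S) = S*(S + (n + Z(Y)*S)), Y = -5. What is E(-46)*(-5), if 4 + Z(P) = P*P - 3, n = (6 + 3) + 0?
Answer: -198950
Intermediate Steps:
n = 9 (n = 9 + 0 = 9)
Z(P) = -7 + P**2 (Z(P) = -4 + (P*P - 3) = -4 + (P**2 - 3) = -4 + (-3 + P**2) = -7 + P**2)
E(S) = S*(9 + 19*S) (E(S) = S*(S + (9 + (-7 + (-5)**2)*S)) = S*(S + (9 + (-7 + 25)*S)) = S*(S + (9 + 18*S)) = S*(9 + 19*S))
E(-46)*(-5) = -46*(9 + 19*(-46))*(-5) = -46*(9 - 874)*(-5) = -46*(-865)*(-5) = 39790*(-5) = -198950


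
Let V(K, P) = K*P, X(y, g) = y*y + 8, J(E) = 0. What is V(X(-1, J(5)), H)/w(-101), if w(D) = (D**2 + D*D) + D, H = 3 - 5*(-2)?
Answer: 39/6767 ≈ 0.0057633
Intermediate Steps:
H = 13 (H = 3 + 10 = 13)
X(y, g) = 8 + y**2 (X(y, g) = y**2 + 8 = 8 + y**2)
w(D) = D + 2*D**2 (w(D) = (D**2 + D**2) + D = 2*D**2 + D = D + 2*D**2)
V(X(-1, J(5)), H)/w(-101) = ((8 + (-1)**2)*13)/((-101*(1 + 2*(-101)))) = ((8 + 1)*13)/((-101*(1 - 202))) = (9*13)/((-101*(-201))) = 117/20301 = 117*(1/20301) = 39/6767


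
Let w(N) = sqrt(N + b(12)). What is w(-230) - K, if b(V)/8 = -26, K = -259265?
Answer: 259265 + I*sqrt(438) ≈ 2.5927e+5 + 20.928*I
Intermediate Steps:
b(V) = -208 (b(V) = 8*(-26) = -208)
w(N) = sqrt(-208 + N) (w(N) = sqrt(N - 208) = sqrt(-208 + N))
w(-230) - K = sqrt(-208 - 230) - 1*(-259265) = sqrt(-438) + 259265 = I*sqrt(438) + 259265 = 259265 + I*sqrt(438)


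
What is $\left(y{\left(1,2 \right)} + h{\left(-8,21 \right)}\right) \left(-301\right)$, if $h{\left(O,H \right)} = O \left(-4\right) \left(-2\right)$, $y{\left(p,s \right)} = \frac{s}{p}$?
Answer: $18662$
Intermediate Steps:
$h{\left(O,H \right)} = 8 O$ ($h{\left(O,H \right)} = - 4 O \left(-2\right) = 8 O$)
$\left(y{\left(1,2 \right)} + h{\left(-8,21 \right)}\right) \left(-301\right) = \left(\frac{2}{1} + 8 \left(-8\right)\right) \left(-301\right) = \left(2 \cdot 1 - 64\right) \left(-301\right) = \left(2 - 64\right) \left(-301\right) = \left(-62\right) \left(-301\right) = 18662$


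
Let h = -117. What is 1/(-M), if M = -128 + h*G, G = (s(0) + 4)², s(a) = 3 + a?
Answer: 1/5861 ≈ 0.00017062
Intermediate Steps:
G = 49 (G = ((3 + 0) + 4)² = (3 + 4)² = 7² = 49)
M = -5861 (M = -128 - 117*49 = -128 - 5733 = -5861)
1/(-M) = 1/(-1*(-5861)) = 1/5861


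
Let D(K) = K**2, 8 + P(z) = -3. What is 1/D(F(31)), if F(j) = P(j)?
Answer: 1/121 ≈ 0.0082645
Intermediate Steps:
P(z) = -11 (P(z) = -8 - 3 = -11)
F(j) = -11
1/D(F(31)) = 1/((-11)**2) = 1/121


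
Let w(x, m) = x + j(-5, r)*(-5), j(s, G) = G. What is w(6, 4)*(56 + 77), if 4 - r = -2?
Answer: -3192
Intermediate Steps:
r = 6 (r = 4 - 1*(-2) = 4 + 2 = 6)
w(x, m) = -30 + x (w(x, m) = x + 6*(-5) = x - 30 = -30 + x)
w(6, 4)*(56 + 77) = (-30 + 6)*(56 + 77) = -24*133 = -3192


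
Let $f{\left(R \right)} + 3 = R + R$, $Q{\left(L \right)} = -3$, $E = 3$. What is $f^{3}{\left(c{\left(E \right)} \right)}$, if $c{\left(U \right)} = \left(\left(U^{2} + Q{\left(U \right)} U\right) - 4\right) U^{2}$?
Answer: $-421875$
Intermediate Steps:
$c{\left(U \right)} = U^{2} \left(-4 + U^{2} - 3 U\right)$ ($c{\left(U \right)} = \left(\left(U^{2} - 3 U\right) - 4\right) U^{2} = \left(-4 + U^{2} - 3 U\right) U^{2} = U^{2} \left(-4 + U^{2} - 3 U\right)$)
$f{\left(R \right)} = -3 + 2 R$ ($f{\left(R \right)} = -3 + \left(R + R\right) = -3 + 2 R$)
$f^{3}{\left(c{\left(E \right)} \right)} = \left(-3 + 2 \cdot 3^{2} \left(-4 + 3^{2} - 9\right)\right)^{3} = \left(-3 + 2 \cdot 9 \left(-4 + 9 - 9\right)\right)^{3} = \left(-3 + 2 \cdot 9 \left(-4\right)\right)^{3} = \left(-3 + 2 \left(-36\right)\right)^{3} = \left(-3 - 72\right)^{3} = \left(-75\right)^{3} = -421875$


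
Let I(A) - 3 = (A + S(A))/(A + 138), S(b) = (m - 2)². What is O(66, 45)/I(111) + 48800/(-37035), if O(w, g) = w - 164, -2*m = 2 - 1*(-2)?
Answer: -94637927/3236859 ≈ -29.238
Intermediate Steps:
m = -2 (m = -(2 - 1*(-2))/2 = -(2 + 2)/2 = -½*4 = -2)
S(b) = 16 (S(b) = (-2 - 2)² = (-4)² = 16)
O(w, g) = -164 + w
I(A) = 3 + (16 + A)/(138 + A) (I(A) = 3 + (A + 16)/(A + 138) = 3 + (16 + A)/(138 + A))
O(66, 45)/I(111) + 48800/(-37035) = (-164 + 66)/((2*(215 + 2*111)/(138 + 111))) + 48800/(-37035) = -98*249/(2*(215 + 222)) + 48800*(-1/37035) = -98/(2*(1/249)*437) - 9760/7407 = -98/874/249 - 9760/7407 = -98*249/874 - 9760/7407 = -12201/437 - 9760/7407 = -94637927/3236859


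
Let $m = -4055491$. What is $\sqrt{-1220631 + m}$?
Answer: $i \sqrt{5276122} \approx 2297.0 i$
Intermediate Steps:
$\sqrt{-1220631 + m} = \sqrt{-1220631 - 4055491} = \sqrt{-5276122} = i \sqrt{5276122}$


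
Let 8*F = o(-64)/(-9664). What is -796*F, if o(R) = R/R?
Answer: 199/19328 ≈ 0.010296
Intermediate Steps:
o(R) = 1
F = -1/77312 (F = (1/(-9664))/8 = (1*(-1/9664))/8 = (⅛)*(-1/9664) = -1/77312 ≈ -1.2935e-5)
-796*F = -796*(-1/77312) = 199/19328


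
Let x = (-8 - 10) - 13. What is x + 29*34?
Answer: 955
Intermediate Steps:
x = -31 (x = -18 - 13 = -31)
x + 29*34 = -31 + 29*34 = -31 + 986 = 955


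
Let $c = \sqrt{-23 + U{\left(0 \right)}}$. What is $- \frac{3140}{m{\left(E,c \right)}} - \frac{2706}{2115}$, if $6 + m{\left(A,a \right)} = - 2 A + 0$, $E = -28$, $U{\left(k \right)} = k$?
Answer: $- \frac{45176}{705} \approx -64.079$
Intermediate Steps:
$c = i \sqrt{23}$ ($c = \sqrt{-23 + 0} = \sqrt{-23} = i \sqrt{23} \approx 4.7958 i$)
$m{\left(A,a \right)} = -6 - 2 A$ ($m{\left(A,a \right)} = -6 + \left(- 2 A + 0\right) = -6 - 2 A$)
$- \frac{3140}{m{\left(E,c \right)}} - \frac{2706}{2115} = - \frac{3140}{-6 - -56} - \frac{2706}{2115} = - \frac{3140}{-6 + 56} - \frac{902}{705} = - \frac{3140}{50} - \frac{902}{705} = \left(-3140\right) \frac{1}{50} - \frac{902}{705} = - \frac{314}{5} - \frac{902}{705} = - \frac{45176}{705}$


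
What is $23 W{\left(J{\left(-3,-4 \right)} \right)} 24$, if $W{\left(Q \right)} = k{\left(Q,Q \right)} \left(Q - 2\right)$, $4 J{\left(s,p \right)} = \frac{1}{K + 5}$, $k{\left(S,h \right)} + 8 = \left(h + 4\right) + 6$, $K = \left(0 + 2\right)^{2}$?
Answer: $- \frac{119209}{54} \approx -2207.6$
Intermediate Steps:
$K = 4$ ($K = 2^{2} = 4$)
$k{\left(S,h \right)} = 2 + h$ ($k{\left(S,h \right)} = -8 + \left(\left(h + 4\right) + 6\right) = -8 + \left(\left(4 + h\right) + 6\right) = -8 + \left(10 + h\right) = 2 + h$)
$J{\left(s,p \right)} = \frac{1}{36}$ ($J{\left(s,p \right)} = \frac{1}{4 \left(4 + 5\right)} = \frac{1}{4 \cdot 9} = \frac{1}{4} \cdot \frac{1}{9} = \frac{1}{36}$)
$W{\left(Q \right)} = \left(-2 + Q\right) \left(2 + Q\right)$ ($W{\left(Q \right)} = \left(2 + Q\right) \left(Q - 2\right) = \left(2 + Q\right) \left(-2 + Q\right) = \left(-2 + Q\right) \left(2 + Q\right)$)
$23 W{\left(J{\left(-3,-4 \right)} \right)} 24 = 23 \left(-4 + \left(\frac{1}{36}\right)^{2}\right) 24 = 23 \left(-4 + \frac{1}{1296}\right) 24 = 23 \left(- \frac{5183}{1296}\right) 24 = \left(- \frac{119209}{1296}\right) 24 = - \frac{119209}{54}$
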